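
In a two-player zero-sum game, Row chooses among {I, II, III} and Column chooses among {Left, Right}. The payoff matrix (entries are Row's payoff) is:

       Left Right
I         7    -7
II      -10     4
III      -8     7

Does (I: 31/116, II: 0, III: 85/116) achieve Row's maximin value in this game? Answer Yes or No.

Against Left this mix gives (31/116)·7 + (85/116)·(-8) = -463/116.
Against Right this mix gives (31/116)·(-7) + (85/116)·7 = 189/58.
Column will play Left, holding Row to -463/116. Shifting weight toward the row that does better against Left would raise this floor (the equalizing mix achieves -7/29 against both Left and Right), so the proposed strategy is not optimal.

No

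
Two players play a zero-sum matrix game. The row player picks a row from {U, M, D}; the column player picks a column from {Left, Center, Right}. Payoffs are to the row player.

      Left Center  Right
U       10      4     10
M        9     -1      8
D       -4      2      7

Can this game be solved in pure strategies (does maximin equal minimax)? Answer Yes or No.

Row minima: U → 4, M → -1, D → -4; maximin = 4.
Column maxima: Left → 10, Center → 4, Right → 10; minimax = 4.
maximin = minimax = 4, so a saddle point exists.

Yes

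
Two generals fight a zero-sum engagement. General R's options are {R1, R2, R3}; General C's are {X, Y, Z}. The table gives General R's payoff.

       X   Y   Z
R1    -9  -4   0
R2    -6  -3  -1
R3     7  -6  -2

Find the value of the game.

-57/16

Row minima: R1 → -9, R2 → -6, R3 → -6; maximin = -6.
Column maxima: X → 7, Y → -3, Z → 0; minimax = -3.
-6 ≠ -3, so there is no saddle point; optimal play is mixed.
Z is strictly dominated by Y (it gives General R strictly more in every row), so General C never plays it.
With Z eliminated, R1 is strictly dominated by R2 (R2 gives General R strictly more in every remaining column), so General R never plays it.
On the remaining 2×2 (R2, R3 vs X, Y):
Let General R play R2 with probability p. Expected payoff against X: (-6)p + 7(1−p) = −13p + 7; against Y: (-3)p + (-6)(1−p) = 3p − 6.
Setting these equal: −13p + 7 = 3p − 6 ⇒ −16p = -13 ⇒ p = 13/16, and the value is (-13)·(13/16) + 7 = -57/16.
For General C: with q = P(X), equating R2's and R3's payoffs gives −3q − 3 = 13q − 6 ⇒ q = 3/16.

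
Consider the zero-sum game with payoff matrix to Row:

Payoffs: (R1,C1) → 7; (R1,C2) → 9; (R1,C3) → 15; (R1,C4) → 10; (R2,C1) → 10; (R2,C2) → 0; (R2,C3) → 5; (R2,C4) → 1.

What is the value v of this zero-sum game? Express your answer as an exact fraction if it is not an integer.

15/2

Row minima: R1 → 7, R2 → 0; maximin = 7.
Column maxima: C1 → 10, C2 → 9, C3 → 15, C4 → 10; minimax = 9.
7 ≠ 9, so there is no saddle point; optimal play is mixed.
C3 is strictly dominated by C2 (it gives Row strictly more in every row), so Column never plays it.
C4 is strictly dominated by C2 (it gives Row strictly more in every row), so Column never plays it.
On the remaining 2×2 (R1, R2 vs C1, C2):
Let Row play R1 with probability p. Expected payoff against C1: 7p + 10(1−p) = −3p + 10; against C2: 9p + 0(1−p) = 9p.
Setting these equal: −3p + 10 = 9p ⇒ −12p = -10 ⇒ p = 5/6, and the value is (-3)·(5/6) + 10 = 15/2.
For Column: with q = P(C1), equating R1's and R2's payoffs gives −2q + 9 = 10q ⇒ q = 3/4.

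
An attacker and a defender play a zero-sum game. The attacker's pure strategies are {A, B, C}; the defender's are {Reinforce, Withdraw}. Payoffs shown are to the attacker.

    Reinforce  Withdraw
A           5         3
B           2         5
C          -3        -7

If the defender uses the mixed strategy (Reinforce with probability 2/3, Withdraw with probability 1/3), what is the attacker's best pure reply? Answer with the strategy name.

Expected payoff of A: (2/3)·5 + (1/3)·3 = 13/3.
Expected payoff of B: (2/3)·2 + (1/3)·5 = 3.
Expected payoff of C: (2/3)·(-3) + (1/3)·(-7) = -13/3.
The largest is 13/3, so the attacker's best response is A.

A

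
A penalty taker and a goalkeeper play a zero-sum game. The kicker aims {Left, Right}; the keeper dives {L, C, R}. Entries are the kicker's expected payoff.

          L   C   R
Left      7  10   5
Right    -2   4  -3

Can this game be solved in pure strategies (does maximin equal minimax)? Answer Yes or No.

Yes

Row minima: Left → 5, Right → -3; maximin = 5.
Column maxima: L → 7, C → 10, R → 5; minimax = 5.
maximin = minimax = 5, so a saddle point exists.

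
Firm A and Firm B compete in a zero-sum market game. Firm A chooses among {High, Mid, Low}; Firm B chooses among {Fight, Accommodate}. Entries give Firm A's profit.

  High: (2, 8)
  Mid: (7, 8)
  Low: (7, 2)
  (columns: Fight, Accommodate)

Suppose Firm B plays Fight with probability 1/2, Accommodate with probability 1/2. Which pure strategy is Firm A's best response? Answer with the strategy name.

Expected payoff of High: (1/2)·2 + (1/2)·8 = 5.
Expected payoff of Mid: (1/2)·7 + (1/2)·8 = 15/2.
Expected payoff of Low: (1/2)·7 + (1/2)·2 = 9/2.
The largest is 15/2, so Firm A's best response is Mid.

Mid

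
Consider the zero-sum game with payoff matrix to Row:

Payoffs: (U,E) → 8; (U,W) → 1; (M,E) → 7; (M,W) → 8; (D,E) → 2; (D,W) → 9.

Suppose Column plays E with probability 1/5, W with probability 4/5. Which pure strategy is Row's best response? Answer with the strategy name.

M

Expected payoff of U: (1/5)·8 + (4/5)·1 = 12/5.
Expected payoff of M: (1/5)·7 + (4/5)·8 = 39/5.
Expected payoff of D: (1/5)·2 + (4/5)·9 = 38/5.
The largest is 39/5, so Row's best response is M.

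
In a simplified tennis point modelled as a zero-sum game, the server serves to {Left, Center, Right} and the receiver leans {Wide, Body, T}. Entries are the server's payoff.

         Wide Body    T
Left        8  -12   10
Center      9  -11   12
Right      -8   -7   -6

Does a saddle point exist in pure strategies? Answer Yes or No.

No

Row minima: Left → -12, Center → -11, Right → -8; maximin = -8.
Column maxima: Wide → 9, Body → -7, T → 12; minimax = -7.
-8 ≠ -7, so no pure-strategy equilibrium exists.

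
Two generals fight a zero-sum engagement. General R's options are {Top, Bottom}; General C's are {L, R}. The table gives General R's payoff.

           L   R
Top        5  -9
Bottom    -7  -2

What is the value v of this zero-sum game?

Row minima: Top → -9, Bottom → -7; maximin = -7.
Column maxima: L → 5, R → -2; minimax = -2.
-7 ≠ -2, so there is no saddle point; optimal play is mixed.
Let General R play Top with probability p. Expected payoff against L: 5p + (-7)(1−p) = 12p − 7; against R: (-9)p + (-2)(1−p) = −7p − 2.
Setting these equal: 12p − 7 = −7p − 2 ⇒ 19p = 5 ⇒ p = 5/19, and the value is (12)·(5/19) − 7 = -73/19.
For General C: with q = P(L), equating Top's and Bottom's payoffs gives 14q − 9 = −5q − 2 ⇒ q = 7/19.

-73/19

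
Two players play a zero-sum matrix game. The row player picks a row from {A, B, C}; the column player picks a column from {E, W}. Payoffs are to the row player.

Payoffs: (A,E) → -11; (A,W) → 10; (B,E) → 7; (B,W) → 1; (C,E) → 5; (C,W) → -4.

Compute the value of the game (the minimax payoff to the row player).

3

Row minima: A → -11, B → 1, C → -4; maximin = 1.
Column maxima: E → 7, W → 10; minimax = 7.
1 ≠ 7, so there is no saddle point; optimal play is mixed.
C is strictly dominated by B, so the row player never plays it.
On the remaining 2×2 (A, B vs E, W):
Let the row player play A with probability p. Expected payoff against E: (-11)p + 7(1−p) = −18p + 7; against W: 10p + 1(1−p) = 9p + 1.
Setting these equal: −18p + 7 = 9p + 1 ⇒ −27p = -6 ⇒ p = 2/9, and the value is (-18)·(2/9) + 7 = 3.
For the column player: with q = P(E), equating A's and B's payoffs gives −21q + 10 = 6q + 1 ⇒ q = 1/3.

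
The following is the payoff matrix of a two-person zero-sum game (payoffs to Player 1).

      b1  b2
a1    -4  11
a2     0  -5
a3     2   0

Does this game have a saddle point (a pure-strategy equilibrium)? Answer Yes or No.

Row minima: a1 → -4, a2 → -5, a3 → 0; maximin = 0.
Column maxima: b1 → 2, b2 → 11; minimax = 2.
0 ≠ 2, so no pure-strategy equilibrium exists.

No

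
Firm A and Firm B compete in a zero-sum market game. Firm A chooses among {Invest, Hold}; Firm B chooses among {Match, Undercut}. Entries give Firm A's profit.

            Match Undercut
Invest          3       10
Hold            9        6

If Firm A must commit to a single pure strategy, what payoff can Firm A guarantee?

6

Row minima: Invest → 3, Hold → 6.
The best of these is 6.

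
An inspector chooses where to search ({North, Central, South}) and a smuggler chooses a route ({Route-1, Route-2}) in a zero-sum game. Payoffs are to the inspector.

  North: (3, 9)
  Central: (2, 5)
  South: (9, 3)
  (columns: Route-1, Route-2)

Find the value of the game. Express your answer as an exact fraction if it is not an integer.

Row minima: North → 3, Central → 2, South → 3; maximin = 3.
Column maxima: Route-1 → 9, Route-2 → 9; minimax = 9.
3 ≠ 9, so there is no saddle point; optimal play is mixed.
Central is strictly dominated by North, so the inspector never plays it.
On the remaining 2×2 (North, South vs Route-1, Route-2):
Let the inspector play North with probability p. Expected payoff against Route-1: 3p + 9(1−p) = −6p + 9; against Route-2: 9p + 3(1−p) = 6p + 3.
Setting these equal: −6p + 9 = 6p + 3 ⇒ −12p = -6 ⇒ p = 1/2, and the value is (-6)·(1/2) + 9 = 6.
For the smuggler: with q = P(Route-1), equating North's and South's payoffs gives −6q + 9 = 6q + 3 ⇒ q = 1/2.

6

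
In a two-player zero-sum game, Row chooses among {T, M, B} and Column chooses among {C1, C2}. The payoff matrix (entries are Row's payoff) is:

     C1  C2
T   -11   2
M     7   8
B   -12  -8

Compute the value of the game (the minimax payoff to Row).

7

Row minima: T → -11, M → 7, B → -12; maximin = 7.
Column maxima: C1 → 7, C2 → 8; minimax = 7.
Since maximin = minimax = 7, there is a saddle point and the value is 7.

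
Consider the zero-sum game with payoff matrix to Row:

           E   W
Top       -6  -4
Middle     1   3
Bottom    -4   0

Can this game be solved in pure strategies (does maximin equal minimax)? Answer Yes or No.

Yes

Row minima: Top → -6, Middle → 1, Bottom → -4; maximin = 1.
Column maxima: E → 1, W → 3; minimax = 1.
maximin = minimax = 1, so a saddle point exists.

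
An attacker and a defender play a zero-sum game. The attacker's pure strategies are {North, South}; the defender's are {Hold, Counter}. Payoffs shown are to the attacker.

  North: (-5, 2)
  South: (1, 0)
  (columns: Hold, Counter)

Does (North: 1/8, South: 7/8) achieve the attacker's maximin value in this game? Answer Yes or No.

Yes

Against Hold this mix gives (1/8)·(-5) + (7/8)·1 = 1/4.
Against Counter this mix gives (1/8)·2 + (7/8)·0 = 1/4.
All of the defender's active replies (Hold, Counter) yield 1/4, and no column does worse for the attacker. The mix makes the defender indifferent and guarantees 1/4, so it is optimal.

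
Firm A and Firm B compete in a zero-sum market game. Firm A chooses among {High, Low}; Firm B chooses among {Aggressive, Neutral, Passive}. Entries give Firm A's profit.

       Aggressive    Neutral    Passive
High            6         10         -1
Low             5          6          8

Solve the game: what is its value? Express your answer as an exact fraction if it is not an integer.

53/10

Row minima: High → -1, Low → 5; maximin = 5.
Column maxima: Aggressive → 6, Neutral → 10, Passive → 8; minimax = 6.
5 ≠ 6, so there is no saddle point; optimal play is mixed.
Neutral is strictly dominated by Aggressive (it gives Firm A strictly more in every row), so Firm B never plays it.
On the remaining 2×2 (High, Low vs Aggressive, Passive):
Let Firm A play High with probability p. Expected payoff against Aggressive: 6p + 5(1−p) = p + 5; against Passive: (-1)p + 8(1−p) = −9p + 8.
Setting these equal: p + 5 = −9p + 8 ⇒ 10p = 3 ⇒ p = 3/10, and the value is (1)·(3/10) + 5 = 53/10.
For Firm B: with q = P(Aggressive), equating High's and Low's payoffs gives 7q − 1 = −3q + 8 ⇒ q = 9/10.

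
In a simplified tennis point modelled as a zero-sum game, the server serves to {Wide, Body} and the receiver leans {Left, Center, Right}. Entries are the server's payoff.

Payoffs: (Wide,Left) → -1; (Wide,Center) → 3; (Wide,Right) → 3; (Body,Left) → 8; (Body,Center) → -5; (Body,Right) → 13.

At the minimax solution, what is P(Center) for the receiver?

9/17

Row minima: Wide → -1, Body → -5; maximin = -1.
Column maxima: Left → 8, Center → 3, Right → 13; minimax = 3.
-1 ≠ 3, so there is no saddle point; optimal play is mixed.
Right is strictly dominated by Left (it gives the server strictly more in every row), so the receiver never plays it.
On the remaining 2×2 (Wide, Body vs Left, Center):
Let the server play Wide with probability p. Expected payoff against Left: (-1)p + 8(1−p) = −9p + 8; against Center: 3p + (-5)(1−p) = 8p − 5.
Setting these equal: −9p + 8 = 8p − 5 ⇒ −17p = -13 ⇒ p = 13/17, and the value is (-9)·(13/17) + 8 = 19/17.
For the receiver: with q = P(Left), equating Wide's and Body's payoffs gives −4q + 3 = 13q − 5 ⇒ q = 8/17.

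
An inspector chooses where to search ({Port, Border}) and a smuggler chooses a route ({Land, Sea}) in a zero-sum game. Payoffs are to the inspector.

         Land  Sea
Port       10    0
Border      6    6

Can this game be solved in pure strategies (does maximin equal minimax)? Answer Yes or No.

Yes

Row minima: Port → 0, Border → 6; maximin = 6.
Column maxima: Land → 10, Sea → 6; minimax = 6.
maximin = minimax = 6, so a saddle point exists.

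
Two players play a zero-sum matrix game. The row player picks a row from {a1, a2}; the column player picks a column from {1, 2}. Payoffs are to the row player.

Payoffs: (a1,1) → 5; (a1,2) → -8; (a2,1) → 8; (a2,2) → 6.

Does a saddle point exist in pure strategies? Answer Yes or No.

Row minima: a1 → -8, a2 → 6; maximin = 6.
Column maxima: 1 → 8, 2 → 6; minimax = 6.
maximin = minimax = 6, so a saddle point exists.

Yes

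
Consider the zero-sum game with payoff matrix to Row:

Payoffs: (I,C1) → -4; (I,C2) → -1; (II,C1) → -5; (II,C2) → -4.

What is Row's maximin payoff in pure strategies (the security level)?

Row minima: I → -4, II → -5.
The best of these is -4.

-4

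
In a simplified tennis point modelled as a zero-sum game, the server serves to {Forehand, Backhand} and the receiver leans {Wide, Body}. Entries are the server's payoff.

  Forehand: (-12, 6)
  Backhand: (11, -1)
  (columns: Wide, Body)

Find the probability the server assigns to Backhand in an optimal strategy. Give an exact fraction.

3/5

Row minima: Forehand → -12, Backhand → -1; maximin = -1.
Column maxima: Wide → 11, Body → 6; minimax = 6.
-1 ≠ 6, so there is no saddle point; optimal play is mixed.
Let the server play Forehand with probability p. Expected payoff against Wide: (-12)p + 11(1−p) = −23p + 11; against Body: 6p + (-1)(1−p) = 7p − 1.
Setting these equal: −23p + 11 = 7p − 1 ⇒ −30p = -12 ⇒ p = 2/5, and the value is (-23)·(2/5) + 11 = 9/5.
For the receiver: with q = P(Wide), equating Forehand's and Backhand's payoffs gives −18q + 6 = 12q − 1 ⇒ q = 7/30.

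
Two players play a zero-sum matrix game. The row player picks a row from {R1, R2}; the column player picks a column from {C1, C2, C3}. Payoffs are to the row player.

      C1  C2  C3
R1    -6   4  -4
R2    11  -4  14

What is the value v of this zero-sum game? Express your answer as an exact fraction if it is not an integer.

Row minima: R1 → -6, R2 → -4; maximin = -4.
Column maxima: C1 → 11, C2 → 4, C3 → 14; minimax = 4.
-4 ≠ 4, so there is no saddle point; optimal play is mixed.
C3 is strictly dominated by C1 (it gives the row player strictly more in every row), so the column player never plays it.
On the remaining 2×2 (R1, R2 vs C1, C2):
Let the row player play R1 with probability p. Expected payoff against C1: (-6)p + 11(1−p) = −17p + 11; against C2: 4p + (-4)(1−p) = 8p − 4.
Setting these equal: −17p + 11 = 8p − 4 ⇒ −25p = -15 ⇒ p = 3/5, and the value is (-17)·(3/5) + 11 = 4/5.
For the column player: with q = P(C1), equating R1's and R2's payoffs gives −10q + 4 = 15q − 4 ⇒ q = 8/25.

4/5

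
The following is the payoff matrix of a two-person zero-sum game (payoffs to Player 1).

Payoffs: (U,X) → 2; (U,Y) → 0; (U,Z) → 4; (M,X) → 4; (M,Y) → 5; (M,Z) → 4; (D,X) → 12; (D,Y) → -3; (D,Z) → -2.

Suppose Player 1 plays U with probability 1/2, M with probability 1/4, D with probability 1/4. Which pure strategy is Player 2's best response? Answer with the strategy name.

If Player 2 plays X, Player 1's expected payoff is (1/2)·2 + (1/4)·4 + (1/4)·12 = 5.
If Player 2 plays Y, Player 1's expected payoff is (1/2)·0 + (1/4)·5 + (1/4)·(-3) = 1/2.
If Player 2 plays Z, Player 1's expected payoff is (1/2)·4 + (1/4)·4 + (1/4)·(-2) = 5/2.
Player 2 minimizes Player 1's payoff; the smallest is 1/2, so the best response is Y.

Y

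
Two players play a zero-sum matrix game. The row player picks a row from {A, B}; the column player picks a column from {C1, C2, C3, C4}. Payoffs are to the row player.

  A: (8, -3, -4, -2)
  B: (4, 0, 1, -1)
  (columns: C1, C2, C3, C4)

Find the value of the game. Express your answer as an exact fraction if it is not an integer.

Row minima: A → -4, B → -1; maximin = -1.
Column maxima: C1 → 8, C2 → 0, C3 → 1, C4 → -1; minimax = -1.
Since maximin = minimax = -1, there is a saddle point and the value is -1.

-1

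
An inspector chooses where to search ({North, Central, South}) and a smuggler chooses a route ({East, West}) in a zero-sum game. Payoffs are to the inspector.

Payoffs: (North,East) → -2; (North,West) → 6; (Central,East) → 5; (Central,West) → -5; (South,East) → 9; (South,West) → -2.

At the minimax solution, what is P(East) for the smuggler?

8/19

Row minima: North → -2, Central → -5, South → -2; maximin = -2.
Column maxima: East → 9, West → 6; minimax = 6.
-2 ≠ 6, so there is no saddle point; optimal play is mixed.
Central is strictly dominated by South, so the inspector never plays it.
On the remaining 2×2 (North, South vs East, West):
Let the inspector play North with probability p. Expected payoff against East: (-2)p + 9(1−p) = −11p + 9; against West: 6p + (-2)(1−p) = 8p − 2.
Setting these equal: −11p + 9 = 8p − 2 ⇒ −19p = -11 ⇒ p = 11/19, and the value is (-11)·(11/19) + 9 = 50/19.
For the smuggler: with q = P(East), equating North's and South's payoffs gives −8q + 6 = 11q − 2 ⇒ q = 8/19.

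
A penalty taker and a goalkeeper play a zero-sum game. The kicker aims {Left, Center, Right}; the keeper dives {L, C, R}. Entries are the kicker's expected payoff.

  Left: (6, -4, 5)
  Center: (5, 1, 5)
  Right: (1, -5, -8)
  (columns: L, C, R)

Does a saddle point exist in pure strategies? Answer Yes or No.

Yes

Row minima: Left → -4, Center → 1, Right → -8; maximin = 1.
Column maxima: L → 6, C → 1, R → 5; minimax = 1.
maximin = minimax = 1, so a saddle point exists.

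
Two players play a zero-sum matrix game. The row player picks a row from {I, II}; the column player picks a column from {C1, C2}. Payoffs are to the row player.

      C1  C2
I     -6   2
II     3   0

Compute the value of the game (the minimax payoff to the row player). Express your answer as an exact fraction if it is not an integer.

6/11

Row minima: I → -6, II → 0; maximin = 0.
Column maxima: C1 → 3, C2 → 2; minimax = 2.
0 ≠ 2, so there is no saddle point; optimal play is mixed.
Let the row player play I with probability p. Expected payoff against C1: (-6)p + 3(1−p) = −9p + 3; against C2: 2p + 0(1−p) = 2p.
Setting these equal: −9p + 3 = 2p ⇒ −11p = -3 ⇒ p = 3/11, and the value is (-9)·(3/11) + 3 = 6/11.
For the column player: with q = P(C1), equating I's and II's payoffs gives −8q + 2 = 3q ⇒ q = 2/11.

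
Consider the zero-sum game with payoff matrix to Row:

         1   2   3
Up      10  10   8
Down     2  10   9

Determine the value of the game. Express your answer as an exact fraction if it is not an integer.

74/9

Row minima: Up → 8, Down → 2; maximin = 8.
Column maxima: 1 → 10, 2 → 10, 3 → 9; minimax = 9.
8 ≠ 9, so there is no saddle point; optimal play is mixed.
2 is strictly dominated by 3 (it gives Row strictly more in every row), so Column never plays it.
On the remaining 2×2 (Up, Down vs 1, 3):
Let Row play Up with probability p. Expected payoff against 1: 10p + 2(1−p) = 8p + 2; against 3: 8p + 9(1−p) = −p + 9.
Setting these equal: 8p + 2 = −p + 9 ⇒ 9p = 7 ⇒ p = 7/9, and the value is (8)·(7/9) + 2 = 74/9.
For Column: with q = P(1), equating Up's and Down's payoffs gives 2q + 8 = −7q + 9 ⇒ q = 1/9.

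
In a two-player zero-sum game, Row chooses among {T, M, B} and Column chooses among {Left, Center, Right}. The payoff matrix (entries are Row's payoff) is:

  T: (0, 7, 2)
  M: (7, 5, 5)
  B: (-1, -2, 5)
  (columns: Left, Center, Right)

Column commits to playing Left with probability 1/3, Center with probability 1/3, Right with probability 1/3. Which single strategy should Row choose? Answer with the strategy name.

Expected payoff of T: (1/3)·0 + (1/3)·7 + (1/3)·2 = 3.
Expected payoff of M: (1/3)·7 + (1/3)·5 + (1/3)·5 = 17/3.
Expected payoff of B: (1/3)·(-1) + (1/3)·(-2) + (1/3)·5 = 2/3.
The largest is 17/3, so Row's best response is M.

M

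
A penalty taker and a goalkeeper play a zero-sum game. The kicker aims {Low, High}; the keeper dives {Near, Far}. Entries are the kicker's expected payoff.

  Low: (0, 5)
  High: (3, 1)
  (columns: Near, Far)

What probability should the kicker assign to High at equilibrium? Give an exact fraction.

5/7

Row minima: Low → 0, High → 1; maximin = 1.
Column maxima: Near → 3, Far → 5; minimax = 3.
1 ≠ 3, so there is no saddle point; optimal play is mixed.
Let the kicker play Low with probability p. Expected payoff against Near: 0p + 3(1−p) = −3p + 3; against Far: 5p + 1(1−p) = 4p + 1.
Setting these equal: −3p + 3 = 4p + 1 ⇒ −7p = -2 ⇒ p = 2/7, and the value is (-3)·(2/7) + 3 = 15/7.
For the keeper: with q = P(Near), equating Low's and High's payoffs gives −5q + 5 = 2q + 1 ⇒ q = 4/7.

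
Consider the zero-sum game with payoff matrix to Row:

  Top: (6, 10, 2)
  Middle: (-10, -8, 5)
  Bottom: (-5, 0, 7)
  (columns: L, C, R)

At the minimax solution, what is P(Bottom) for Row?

Row minima: Top → 2, Middle → -10, Bottom → -5; maximin = 2.
Column maxima: L → 6, C → 10, R → 7; minimax = 6.
2 ≠ 6, so there is no saddle point; optimal play is mixed.
Middle is strictly dominated by Bottom, so Row never plays it.
C is strictly dominated by L (it gives Row strictly more in every row), so Column never plays it.
On the remaining 2×2 (Top, Bottom vs L, R):
Let Row play Top with probability p. Expected payoff against L: 6p + (-5)(1−p) = 11p − 5; against R: 2p + 7(1−p) = −5p + 7.
Setting these equal: 11p − 5 = −5p + 7 ⇒ 16p = 12 ⇒ p = 3/4, and the value is (11)·(3/4) − 5 = 13/4.
For Column: with q = P(L), equating Top's and Bottom's payoffs gives 4q + 2 = −12q + 7 ⇒ q = 5/16.

1/4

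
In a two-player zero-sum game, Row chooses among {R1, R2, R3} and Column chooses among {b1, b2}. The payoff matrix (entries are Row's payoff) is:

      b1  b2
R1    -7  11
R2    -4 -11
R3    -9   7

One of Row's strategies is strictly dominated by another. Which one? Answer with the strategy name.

R1 gives a strictly higher payoff than R3 against every column: -7 > -9, 11 > 7.
So R3 is strictly dominated and Row never plays it.

R3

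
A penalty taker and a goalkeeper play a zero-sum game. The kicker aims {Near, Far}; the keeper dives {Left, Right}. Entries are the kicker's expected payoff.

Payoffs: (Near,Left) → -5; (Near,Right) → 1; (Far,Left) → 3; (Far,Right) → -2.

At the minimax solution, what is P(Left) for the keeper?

Row minima: Near → -5, Far → -2; maximin = -2.
Column maxima: Left → 3, Right → 1; minimax = 1.
-2 ≠ 1, so there is no saddle point; optimal play is mixed.
Let the kicker play Near with probability p. Expected payoff against Left: (-5)p + 3(1−p) = −8p + 3; against Right: 1p + (-2)(1−p) = 3p − 2.
Setting these equal: −8p + 3 = 3p − 2 ⇒ −11p = -5 ⇒ p = 5/11, and the value is (-8)·(5/11) + 3 = -7/11.
For the keeper: with q = P(Left), equating Near's and Far's payoffs gives −6q + 1 = 5q − 2 ⇒ q = 3/11.

3/11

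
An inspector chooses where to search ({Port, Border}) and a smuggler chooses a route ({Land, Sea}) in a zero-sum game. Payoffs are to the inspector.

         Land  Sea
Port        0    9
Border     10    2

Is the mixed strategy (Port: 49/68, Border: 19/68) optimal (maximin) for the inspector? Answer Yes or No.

Against Land this mix gives (49/68)·0 + (19/68)·10 = 95/34.
Against Sea this mix gives (49/68)·9 + (19/68)·2 = 479/68.
The smuggler will play Land, holding the inspector to 95/34. Shifting weight toward the row that does better against Land would raise this floor (the equalizing mix achieves 90/17 against both Land and Sea), so the proposed strategy is not optimal.

No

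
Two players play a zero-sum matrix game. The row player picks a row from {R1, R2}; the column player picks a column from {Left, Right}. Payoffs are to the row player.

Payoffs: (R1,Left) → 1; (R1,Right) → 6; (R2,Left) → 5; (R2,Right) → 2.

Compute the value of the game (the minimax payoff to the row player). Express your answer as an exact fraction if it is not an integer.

7/2

Row minima: R1 → 1, R2 → 2; maximin = 2.
Column maxima: Left → 5, Right → 6; minimax = 5.
2 ≠ 5, so there is no saddle point; optimal play is mixed.
Let the row player play R1 with probability p. Expected payoff against Left: 1p + 5(1−p) = −4p + 5; against Right: 6p + 2(1−p) = 4p + 2.
Setting these equal: −4p + 5 = 4p + 2 ⇒ −8p = -3 ⇒ p = 3/8, and the value is (-4)·(3/8) + 5 = 7/2.
For the column player: with q = P(Left), equating R1's and R2's payoffs gives −5q + 6 = 3q + 2 ⇒ q = 1/2.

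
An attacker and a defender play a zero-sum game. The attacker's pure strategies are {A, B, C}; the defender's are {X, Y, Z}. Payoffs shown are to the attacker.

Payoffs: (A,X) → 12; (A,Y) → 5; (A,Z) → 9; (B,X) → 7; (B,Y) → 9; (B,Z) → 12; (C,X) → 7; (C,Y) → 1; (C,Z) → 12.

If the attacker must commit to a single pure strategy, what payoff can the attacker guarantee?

7

Row minima: A → 5, B → 7, C → 1.
The best of these is 7.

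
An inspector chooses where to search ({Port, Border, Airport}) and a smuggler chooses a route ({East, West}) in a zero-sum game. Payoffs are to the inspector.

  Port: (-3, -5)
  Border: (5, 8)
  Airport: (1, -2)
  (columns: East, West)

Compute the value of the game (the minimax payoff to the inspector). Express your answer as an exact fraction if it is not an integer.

5

Row minima: Port → -5, Border → 5, Airport → -2; maximin = 5.
Column maxima: East → 5, West → 8; minimax = 5.
Since maximin = minimax = 5, there is a saddle point and the value is 5.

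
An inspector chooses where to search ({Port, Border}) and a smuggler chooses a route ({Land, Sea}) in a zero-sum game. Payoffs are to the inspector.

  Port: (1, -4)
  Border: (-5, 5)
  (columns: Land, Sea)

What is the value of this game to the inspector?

Row minima: Port → -4, Border → -5; maximin = -4.
Column maxima: Land → 1, Sea → 5; minimax = 1.
-4 ≠ 1, so there is no saddle point; optimal play is mixed.
Let the inspector play Port with probability p. Expected payoff against Land: 1p + (-5)(1−p) = 6p − 5; against Sea: (-4)p + 5(1−p) = −9p + 5.
Setting these equal: 6p − 5 = −9p + 5 ⇒ 15p = 10 ⇒ p = 2/3, and the value is (6)·(2/3) − 5 = -1.
For the smuggler: with q = P(Land), equating Port's and Border's payoffs gives 5q − 4 = −10q + 5 ⇒ q = 3/5.

-1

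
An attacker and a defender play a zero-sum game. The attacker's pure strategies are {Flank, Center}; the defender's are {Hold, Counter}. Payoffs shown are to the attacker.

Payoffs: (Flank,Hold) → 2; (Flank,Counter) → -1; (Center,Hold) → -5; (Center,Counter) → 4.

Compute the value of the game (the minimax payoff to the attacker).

Row minima: Flank → -1, Center → -5; maximin = -1.
Column maxima: Hold → 2, Counter → 4; minimax = 2.
-1 ≠ 2, so there is no saddle point; optimal play is mixed.
Let the attacker play Flank with probability p. Expected payoff against Hold: 2p + (-5)(1−p) = 7p − 5; against Counter: (-1)p + 4(1−p) = −5p + 4.
Setting these equal: 7p − 5 = −5p + 4 ⇒ 12p = 9 ⇒ p = 3/4, and the value is (7)·(3/4) − 5 = 1/4.
For the defender: with q = P(Hold), equating Flank's and Center's payoffs gives 3q − 1 = −9q + 4 ⇒ q = 5/12.

1/4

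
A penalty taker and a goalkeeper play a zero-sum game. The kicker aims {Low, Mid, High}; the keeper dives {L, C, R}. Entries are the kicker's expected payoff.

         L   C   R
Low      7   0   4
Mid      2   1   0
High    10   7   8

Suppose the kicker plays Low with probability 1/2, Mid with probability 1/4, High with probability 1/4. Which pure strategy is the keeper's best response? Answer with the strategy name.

C

If the keeper plays L, the kicker's expected payoff is (1/2)·7 + (1/4)·2 + (1/4)·10 = 13/2.
If the keeper plays C, the kicker's expected payoff is (1/2)·0 + (1/4)·1 + (1/4)·7 = 2.
If the keeper plays R, the kicker's expected payoff is (1/2)·4 + (1/4)·0 + (1/4)·8 = 4.
The keeper minimizes the kicker's payoff; the smallest is 2, so the best response is C.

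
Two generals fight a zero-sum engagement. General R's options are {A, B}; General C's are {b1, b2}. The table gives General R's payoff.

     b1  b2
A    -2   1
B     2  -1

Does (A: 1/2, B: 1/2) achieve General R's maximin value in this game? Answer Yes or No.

Against b1 this mix gives (1/2)·(-2) + (1/2)·2 = 0.
Against b2 this mix gives (1/2)·1 + (1/2)·(-1) = 0.
All of General C's active replies (b1, b2) yield 0, and no column does worse for General R. The mix makes General C indifferent and guarantees 0, so it is optimal.

Yes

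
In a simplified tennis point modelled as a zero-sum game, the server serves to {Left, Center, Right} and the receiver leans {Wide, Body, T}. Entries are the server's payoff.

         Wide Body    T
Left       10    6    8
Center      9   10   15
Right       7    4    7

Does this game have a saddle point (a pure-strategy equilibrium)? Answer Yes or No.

Row minima: Left → 6, Center → 9, Right → 4; maximin = 9.
Column maxima: Wide → 10, Body → 10, T → 15; minimax = 10.
9 ≠ 10, so no pure-strategy equilibrium exists.

No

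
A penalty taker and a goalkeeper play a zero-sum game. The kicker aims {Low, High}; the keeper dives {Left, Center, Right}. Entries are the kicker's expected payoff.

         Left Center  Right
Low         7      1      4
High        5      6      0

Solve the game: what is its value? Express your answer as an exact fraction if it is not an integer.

8/3

Row minima: Low → 1, High → 0; maximin = 1.
Column maxima: Left → 7, Center → 6, Right → 4; minimax = 4.
1 ≠ 4, so there is no saddle point; optimal play is mixed.
Left is strictly dominated by Right (it gives the kicker strictly more in every row), so the keeper never plays it.
On the remaining 2×2 (Low, High vs Center, Right):
Let the kicker play Low with probability p. Expected payoff against Center: 1p + 6(1−p) = −5p + 6; against Right: 4p + 0(1−p) = 4p.
Setting these equal: −5p + 6 = 4p ⇒ −9p = -6 ⇒ p = 2/3, and the value is (-5)·(2/3) + 6 = 8/3.
For the keeper: with q = P(Center), equating Low's and High's payoffs gives −3q + 4 = 6q ⇒ q = 4/9.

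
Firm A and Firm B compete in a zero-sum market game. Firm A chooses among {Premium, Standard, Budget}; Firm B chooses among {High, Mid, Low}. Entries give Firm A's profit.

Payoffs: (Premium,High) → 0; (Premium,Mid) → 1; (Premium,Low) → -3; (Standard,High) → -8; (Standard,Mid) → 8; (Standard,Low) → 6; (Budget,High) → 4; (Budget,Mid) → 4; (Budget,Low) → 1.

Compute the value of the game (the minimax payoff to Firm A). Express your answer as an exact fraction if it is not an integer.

Row minima: Premium → -3, Standard → -8, Budget → 1; maximin = 1.
Column maxima: High → 4, Mid → 8, Low → 6; minimax = 4.
1 ≠ 4, so there is no saddle point; optimal play is mixed.
Premium is strictly dominated by Budget, so Firm A never plays it.
Mid is strictly dominated by Low (it gives Firm A strictly more in every row), so Firm B never plays it.
On the remaining 2×2 (Standard, Budget vs High, Low):
Let Firm A play Standard with probability p. Expected payoff against High: (-8)p + 4(1−p) = −12p + 4; against Low: 6p + 1(1−p) = 5p + 1.
Setting these equal: −12p + 4 = 5p + 1 ⇒ −17p = -3 ⇒ p = 3/17, and the value is (-12)·(3/17) + 4 = 32/17.
For Firm B: with q = P(High), equating Standard's and Budget's payoffs gives −14q + 6 = 3q + 1 ⇒ q = 5/17.

32/17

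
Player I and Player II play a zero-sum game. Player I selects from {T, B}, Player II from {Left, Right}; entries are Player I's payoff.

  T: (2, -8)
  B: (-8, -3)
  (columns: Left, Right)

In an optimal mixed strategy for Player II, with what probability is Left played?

1/3

Row minima: T → -8, B → -8; maximin = -8.
Column maxima: Left → 2, Right → -3; minimax = -3.
-8 ≠ -3, so there is no saddle point; optimal play is mixed.
Let Player I play T with probability p. Expected payoff against Left: 2p + (-8)(1−p) = 10p − 8; against Right: (-8)p + (-3)(1−p) = −5p − 3.
Setting these equal: 10p − 8 = −5p − 3 ⇒ 15p = 5 ⇒ p = 1/3, and the value is (10)·(1/3) − 8 = -14/3.
For Player II: with q = P(Left), equating T's and B's payoffs gives 10q − 8 = −5q − 3 ⇒ q = 1/3.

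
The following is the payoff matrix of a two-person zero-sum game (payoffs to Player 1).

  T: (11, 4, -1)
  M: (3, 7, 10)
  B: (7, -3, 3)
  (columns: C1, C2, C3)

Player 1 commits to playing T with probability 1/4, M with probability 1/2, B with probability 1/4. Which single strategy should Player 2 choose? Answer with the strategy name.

C2

If Player 2 plays C1, Player 1's expected payoff is (1/4)·11 + (1/2)·3 + (1/4)·7 = 6.
If Player 2 plays C2, Player 1's expected payoff is (1/4)·4 + (1/2)·7 + (1/4)·(-3) = 15/4.
If Player 2 plays C3, Player 1's expected payoff is (1/4)·(-1) + (1/2)·10 + (1/4)·3 = 11/2.
Player 2 minimizes Player 1's payoff; the smallest is 15/4, so the best response is C2.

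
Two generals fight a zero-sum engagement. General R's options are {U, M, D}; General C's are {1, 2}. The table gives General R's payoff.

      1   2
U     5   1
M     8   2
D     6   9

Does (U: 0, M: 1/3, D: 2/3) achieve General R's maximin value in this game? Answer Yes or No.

Against 1 this mix gives (1/3)·8 + (2/3)·6 = 20/3.
Against 2 this mix gives (1/3)·2 + (2/3)·9 = 20/3.
All of General C's active replies (1, 2) yield 20/3, and no column does worse for General R. The mix makes General C indifferent and guarantees 20/3, so it is optimal.

Yes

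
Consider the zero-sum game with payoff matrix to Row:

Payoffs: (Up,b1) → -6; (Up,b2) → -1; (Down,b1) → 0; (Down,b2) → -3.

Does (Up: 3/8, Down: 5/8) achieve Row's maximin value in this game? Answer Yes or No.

Yes

Against b1 this mix gives (3/8)·(-6) + (5/8)·0 = -9/4.
Against b2 this mix gives (3/8)·(-1) + (5/8)·(-3) = -9/4.
All of Column's active replies (b1, b2) yield -9/4, and no column does worse for Row. The mix makes Column indifferent and guarantees -9/4, so it is optimal.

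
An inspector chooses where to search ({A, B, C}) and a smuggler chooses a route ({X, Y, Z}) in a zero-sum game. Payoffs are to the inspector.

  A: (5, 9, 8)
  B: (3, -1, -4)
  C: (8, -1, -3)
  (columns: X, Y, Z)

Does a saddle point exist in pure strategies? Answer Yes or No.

No

Row minima: A → 5, B → -4, C → -3; maximin = 5.
Column maxima: X → 8, Y → 9, Z → 8; minimax = 8.
5 ≠ 8, so no pure-strategy equilibrium exists.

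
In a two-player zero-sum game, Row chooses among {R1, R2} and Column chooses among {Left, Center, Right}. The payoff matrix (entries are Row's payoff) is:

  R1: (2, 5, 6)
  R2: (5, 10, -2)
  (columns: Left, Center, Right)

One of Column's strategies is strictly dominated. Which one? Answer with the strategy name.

Left holds Row's payoff strictly below Center in every row: 2 < 5, 5 < 10.
So Center is strictly dominated for Column.

Center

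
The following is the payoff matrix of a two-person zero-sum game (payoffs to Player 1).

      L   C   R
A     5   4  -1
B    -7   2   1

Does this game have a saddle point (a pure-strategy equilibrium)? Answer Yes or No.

No

Row minima: A → -1, B → -7; maximin = -1.
Column maxima: L → 5, C → 4, R → 1; minimax = 1.
-1 ≠ 1, so no pure-strategy equilibrium exists.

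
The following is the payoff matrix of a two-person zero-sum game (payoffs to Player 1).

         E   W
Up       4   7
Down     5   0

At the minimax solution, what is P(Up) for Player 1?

Row minima: Up → 4, Down → 0; maximin = 4.
Column maxima: E → 5, W → 7; minimax = 5.
4 ≠ 5, so there is no saddle point; optimal play is mixed.
Let Player 1 play Up with probability p. Expected payoff against E: 4p + 5(1−p) = −p + 5; against W: 7p + 0(1−p) = 7p.
Setting these equal: −p + 5 = 7p ⇒ −8p = -5 ⇒ p = 5/8, and the value is (-1)·(5/8) + 5 = 35/8.
For Player 2: with q = P(E), equating Up's and Down's payoffs gives −3q + 7 = 5q ⇒ q = 7/8.

5/8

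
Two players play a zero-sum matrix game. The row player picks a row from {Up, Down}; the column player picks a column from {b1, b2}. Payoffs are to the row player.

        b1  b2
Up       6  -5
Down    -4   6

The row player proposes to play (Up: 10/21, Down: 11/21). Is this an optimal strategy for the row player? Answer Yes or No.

Against b1 this mix gives (10/21)·6 + (11/21)·(-4) = 16/21.
Against b2 this mix gives (10/21)·(-5) + (11/21)·6 = 16/21.
All of the column player's active replies (b1, b2) yield 16/21, and no column does worse for the row player. The mix makes the column player indifferent and guarantees 16/21, so it is optimal.

Yes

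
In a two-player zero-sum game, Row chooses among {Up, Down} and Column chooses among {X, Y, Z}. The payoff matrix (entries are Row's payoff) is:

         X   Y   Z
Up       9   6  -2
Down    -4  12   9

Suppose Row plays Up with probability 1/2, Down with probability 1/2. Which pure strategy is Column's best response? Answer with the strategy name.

X

If Column plays X, Row's expected payoff is (1/2)·9 + (1/2)·(-4) = 5/2.
If Column plays Y, Row's expected payoff is (1/2)·6 + (1/2)·12 = 9.
If Column plays Z, Row's expected payoff is (1/2)·(-2) + (1/2)·9 = 7/2.
Column minimizes Row's payoff; the smallest is 5/2, so the best response is X.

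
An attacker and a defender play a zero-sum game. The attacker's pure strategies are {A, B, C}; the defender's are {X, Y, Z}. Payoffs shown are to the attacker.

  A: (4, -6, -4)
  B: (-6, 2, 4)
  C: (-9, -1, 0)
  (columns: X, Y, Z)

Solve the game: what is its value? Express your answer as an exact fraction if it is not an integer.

Row minima: A → -6, B → -6, C → -9; maximin = -6.
Column maxima: X → 4, Y → 2, Z → 4; minimax = 2.
-6 ≠ 2, so there is no saddle point; optimal play is mixed.
C is strictly dominated by B, so the attacker never plays it.
Z is strictly dominated by Y (it gives the attacker strictly more in every row), so the defender never plays it.
On the remaining 2×2 (A, B vs X, Y):
Let the attacker play A with probability p. Expected payoff against X: 4p + (-6)(1−p) = 10p − 6; against Y: (-6)p + 2(1−p) = −8p + 2.
Setting these equal: 10p − 6 = −8p + 2 ⇒ 18p = 8 ⇒ p = 4/9, and the value is (10)·(4/9) − 6 = -14/9.
For the defender: with q = P(X), equating A's and B's payoffs gives 10q − 6 = −8q + 2 ⇒ q = 4/9.

-14/9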